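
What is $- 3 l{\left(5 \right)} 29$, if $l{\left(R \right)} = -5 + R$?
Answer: $0$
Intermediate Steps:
$- 3 l{\left(5 \right)} 29 = - 3 \left(-5 + 5\right) 29 = \left(-3\right) 0 \cdot 29 = 0 \cdot 29 = 0$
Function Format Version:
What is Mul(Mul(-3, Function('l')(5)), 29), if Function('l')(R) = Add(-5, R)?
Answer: 0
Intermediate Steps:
Mul(Mul(-3, Function('l')(5)), 29) = Mul(Mul(-3, Add(-5, 5)), 29) = Mul(Mul(-3, 0), 29) = Mul(0, 29) = 0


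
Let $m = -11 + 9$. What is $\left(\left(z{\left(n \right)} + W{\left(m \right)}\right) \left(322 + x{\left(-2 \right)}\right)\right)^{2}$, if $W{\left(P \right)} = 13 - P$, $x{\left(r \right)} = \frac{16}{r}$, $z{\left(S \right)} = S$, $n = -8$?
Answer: $4831204$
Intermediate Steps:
$m = -2$
$\left(\left(z{\left(n \right)} + W{\left(m \right)}\right) \left(322 + x{\left(-2 \right)}\right)\right)^{2} = \left(\left(-8 + \left(13 - -2\right)\right) \left(322 + \frac{16}{-2}\right)\right)^{2} = \left(\left(-8 + \left(13 + 2\right)\right) \left(322 + 16 \left(- \frac{1}{2}\right)\right)\right)^{2} = \left(\left(-8 + 15\right) \left(322 - 8\right)\right)^{2} = \left(7 \cdot 314\right)^{2} = 2198^{2} = 4831204$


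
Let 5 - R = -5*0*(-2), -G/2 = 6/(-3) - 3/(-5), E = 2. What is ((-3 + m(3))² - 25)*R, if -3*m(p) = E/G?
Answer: -32005/441 ≈ -72.574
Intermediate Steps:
G = 14/5 (G = -2*(6/(-3) - 3/(-5)) = -2*(6*(-⅓) - 3*(-⅕)) = -2*(-2 + ⅗) = -2*(-7/5) = 14/5 ≈ 2.8000)
m(p) = -5/21 (m(p) = -2/(3*14/5) = -2*5/(3*14) = -⅓*5/7 = -5/21)
R = 5 (R = 5 - (-5*0)*(-2) = 5 - 0*(-2) = 5 - 1*0 = 5 + 0 = 5)
((-3 + m(3))² - 25)*R = ((-3 - 5/21)² - 25)*5 = ((-68/21)² - 25)*5 = (4624/441 - 25)*5 = -6401/441*5 = -32005/441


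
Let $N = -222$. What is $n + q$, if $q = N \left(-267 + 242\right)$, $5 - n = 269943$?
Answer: $-264388$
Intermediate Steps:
$n = -269938$ ($n = 5 - 269943 = -269938$)
$q = 5550$ ($q = - 222 \left(-267 + 242\right) = \left(-222\right) \left(-25\right) = 5550$)
$n + q = -269938 + 5550 = -264388$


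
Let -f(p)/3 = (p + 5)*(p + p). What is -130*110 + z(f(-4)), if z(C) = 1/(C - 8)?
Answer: -228799/16 ≈ -14300.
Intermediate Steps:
f(p) = -6*p*(5 + p) (f(p) = -3*(p + 5)*(p + p) = -3*(5 + p)*2*p = -6*p*(5 + p))
z(C) = 1/(-8 + C)
-130*110 + z(f(-4)) = -130*110 + 1/(-8 - 6*(-4)*(5 - 4)) = -14300 + 1/(-8 - 6*(-4)*1) = -14300 + 1/(-8 + 24) = -14300 + 1/16 = -228799/16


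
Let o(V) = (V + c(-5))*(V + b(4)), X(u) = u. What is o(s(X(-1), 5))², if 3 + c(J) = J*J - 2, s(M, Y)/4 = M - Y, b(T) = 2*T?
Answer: 4096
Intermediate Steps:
s(M, Y) = -4*Y + 4*M (s(M, Y) = 4*(M - Y) = -4*Y + 4*M)
c(J) = -5 + J² (c(J) = -3 + (J*J - 2) = -3 + (J² - 2) = -3 + (-2 + J²) = -5 + J²)
o(V) = (8 + V)*(20 + V) (o(V) = (V + (-5 + (-5)²))*(V + 2*4) = (V + (-5 + 25))*(V + 8) = (V + 20)*(8 + V) = (20 + V)*(8 + V) = (8 + V)*(20 + V))
o(s(X(-1), 5))² = (160 + (-4*5 + 4*(-1))² + 28*(-4*5 + 4*(-1)))² = (160 + (-20 - 4)² + 28*(-20 - 4))² = (160 + (-24)² + 28*(-24))² = (160 + 576 - 672)² = 64² = 4096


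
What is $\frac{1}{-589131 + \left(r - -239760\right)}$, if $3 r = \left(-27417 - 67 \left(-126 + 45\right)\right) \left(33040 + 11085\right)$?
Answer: $- \frac{1}{323785621} \approx -3.0885 \cdot 10^{-9}$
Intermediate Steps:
$r = -323436250$ ($r = \frac{\left(-27417 - 67 \left(-126 + 45\right)\right) \left(33040 + 11085\right)}{3} = \frac{\left(-27417 - -5427\right) 44125}{3} = \frac{\left(-27417 + 5427\right) 44125}{3} = \frac{\left(-21990\right) 44125}{3} = \frac{1}{3} \left(-970308750\right) = -323436250$)
$\frac{1}{-589131 + \left(r - -239760\right)} = \frac{1}{-589131 - 323196490} = \frac{1}{-323785621} = - \frac{1}{323785621}$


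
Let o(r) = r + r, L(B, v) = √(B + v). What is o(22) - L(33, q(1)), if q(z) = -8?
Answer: 39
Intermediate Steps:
o(r) = 2*r
o(22) - L(33, q(1)) = 2*22 - √(33 - 8) = 44 - √25 = 44 - 1*5 = 44 - 5 = 39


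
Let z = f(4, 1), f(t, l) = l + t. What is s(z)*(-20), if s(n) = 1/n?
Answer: -4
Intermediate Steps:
z = 5 (z = 1 + 4 = 5)
s(z)*(-20) = -20/5 = (⅕)*(-20) = -4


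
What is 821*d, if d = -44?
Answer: -36124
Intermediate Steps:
821*d = 821*(-44) = -36124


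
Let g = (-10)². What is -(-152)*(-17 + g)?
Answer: 12616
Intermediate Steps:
g = 100
-(-152)*(-17 + g) = -(-152)*(-17 + 100) = -(-152)*83 = -1*(-12616) = 12616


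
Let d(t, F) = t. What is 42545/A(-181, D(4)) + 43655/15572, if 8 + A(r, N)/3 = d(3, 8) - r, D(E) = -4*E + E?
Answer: 171390145/2055504 ≈ 83.381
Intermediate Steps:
D(E) = -3*E
A(r, N) = -15 - 3*r (A(r, N) = -24 + 3*(3 - r) = -24 + (9 - 3*r) = -15 - 3*r)
42545/A(-181, D(4)) + 43655/15572 = 42545/(-15 - 3*(-181)) + 43655/15572 = 42545/(-15 + 543) + 43655*(1/15572) = 42545/528 + 43655/15572 = 171390145/2055504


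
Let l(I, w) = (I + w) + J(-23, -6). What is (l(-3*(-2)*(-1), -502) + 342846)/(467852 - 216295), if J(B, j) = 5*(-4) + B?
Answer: 342295/251557 ≈ 1.3607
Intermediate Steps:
J(B, j) = -20 + B
l(I, w) = -43 + I + w (l(I, w) = (I + w) + (-20 - 23) = (I + w) - 43 = -43 + I + w)
(l(-3*(-2)*(-1), -502) + 342846)/(467852 - 216295) = ((-43 - 3*(-2)*(-1) - 502) + 342846)/(467852 - 216295) = ((-43 + 6*(-1) - 502) + 342846)/251557 = ((-43 - 6 - 502) + 342846)*(1/251557) = (-551 + 342846)*(1/251557) = 342295*(1/251557) = 342295/251557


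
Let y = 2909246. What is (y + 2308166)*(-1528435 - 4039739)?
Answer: -29051457845688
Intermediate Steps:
(y + 2308166)*(-1528435 - 4039739) = (2909246 + 2308166)*(-1528435 - 4039739) = 5217412*(-5568174) = -29051457845688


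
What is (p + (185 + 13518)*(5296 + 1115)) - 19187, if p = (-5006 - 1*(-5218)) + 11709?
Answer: 87842667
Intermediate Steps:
p = 11921 (p = (-5006 + 5218) + 11709 = 212 + 11709 = 11921)
(p + (185 + 13518)*(5296 + 1115)) - 19187 = (11921 + (185 + 13518)*(5296 + 1115)) - 19187 = (11921 + 13703*6411) - 19187 = (11921 + 87849933) - 19187 = 87861854 - 19187 = 87842667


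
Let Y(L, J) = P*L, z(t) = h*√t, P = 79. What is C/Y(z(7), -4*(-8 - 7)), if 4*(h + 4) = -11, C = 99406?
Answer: -397624*√7/14931 ≈ -70.458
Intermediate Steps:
h = -27/4 (h = -4 + (¼)*(-11) = -4 - 11/4 = -27/4 ≈ -6.7500)
z(t) = -27*√t/4
Y(L, J) = 79*L
C/Y(z(7), -4*(-8 - 7)) = 99406/((79*(-27*√7/4))) = 99406/((-2133*√7/4)) = 99406*(-4*√7/14931) = -397624*√7/14931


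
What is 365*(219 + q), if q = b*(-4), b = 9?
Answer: 66795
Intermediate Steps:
q = -36 (q = 9*(-4) = -36)
365*(219 + q) = 365*(219 - 36) = 365*183 = 66795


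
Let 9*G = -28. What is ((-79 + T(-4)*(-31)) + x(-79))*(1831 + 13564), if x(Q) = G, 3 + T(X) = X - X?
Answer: 1508710/9 ≈ 1.6763e+5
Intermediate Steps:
T(X) = -3 (T(X) = -3 + (X - X) = -3 + 0 = -3)
G = -28/9 (G = (1/9)*(-28) = -28/9 ≈ -3.1111)
x(Q) = -28/9
((-79 + T(-4)*(-31)) + x(-79))*(1831 + 13564) = ((-79 - 3*(-31)) - 28/9)*(1831 + 13564) = ((-79 + 93) - 28/9)*15395 = (14 - 28/9)*15395 = (98/9)*15395 = 1508710/9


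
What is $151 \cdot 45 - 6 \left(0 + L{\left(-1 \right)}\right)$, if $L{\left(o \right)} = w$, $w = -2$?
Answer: $6807$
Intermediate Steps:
$L{\left(o \right)} = -2$
$151 \cdot 45 - 6 \left(0 + L{\left(-1 \right)}\right) = 151 \cdot 45 - 6 \left(0 - 2\right) = 6795 - -12 = 6795 + 12 = 6807$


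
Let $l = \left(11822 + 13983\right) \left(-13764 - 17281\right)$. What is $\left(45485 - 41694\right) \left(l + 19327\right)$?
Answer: $-3036958340318$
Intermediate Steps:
$l = -801116225$ ($l = 25805 \left(-31045\right) = -801116225$)
$\left(45485 - 41694\right) \left(l + 19327\right) = \left(45485 - 41694\right) \left(-801116225 + 19327\right) = 3791 \left(-801096898\right) = -3036958340318$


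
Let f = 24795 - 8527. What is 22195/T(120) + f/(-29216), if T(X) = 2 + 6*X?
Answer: 958891/31768 ≈ 30.184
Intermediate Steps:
f = 16268
22195/T(120) + f/(-29216) = 22195/(2 + 6*120) + 16268/(-29216) = 22195/(2 + 720) + 16268*(-1/29216) = 22195/722 - 49/88 = 958891/31768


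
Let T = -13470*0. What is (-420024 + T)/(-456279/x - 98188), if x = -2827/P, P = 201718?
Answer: -53973084/4171004993 ≈ -0.012940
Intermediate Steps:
T = 0
x = -257/18338 (x = -2827/201718 = -2827*1/201718 = -257/18338 ≈ -0.014015)
(-420024 + T)/(-456279/x - 98188) = (-420024 + 0)/(-456279/(-257/18338) - 98188) = -420024/(-456279*(-18338/257) - 98188) = -420024/(8367244302/257 - 98188) = -420024/8342009986/257 = -420024*257/8342009986 = -53973084/4171004993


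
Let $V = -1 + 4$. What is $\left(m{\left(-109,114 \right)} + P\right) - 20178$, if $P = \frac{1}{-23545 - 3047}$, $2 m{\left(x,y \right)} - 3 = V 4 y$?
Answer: $- \frac{518344561}{26592} \approx -19493.0$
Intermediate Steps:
$V = 3$
$m{\left(x,y \right)} = \frac{3}{2} + 6 y$ ($m{\left(x,y \right)} = \frac{3}{2} + \frac{3 \cdot 4 y}{2} = \frac{3}{2} + \frac{12 y}{2} = \frac{3}{2} + 6 y$)
$P = - \frac{1}{26592}$ ($P = \frac{1}{-26592} = - \frac{1}{26592} \approx -3.7605 \cdot 10^{-5}$)
$\left(m{\left(-109,114 \right)} + P\right) - 20178 = \left(\left(\frac{3}{2} + 6 \cdot 114\right) - \frac{1}{26592}\right) - 20178 = \left(\left(\frac{3}{2} + 684\right) - \frac{1}{26592}\right) - 20178 = \left(\frac{1371}{2} - \frac{1}{26592}\right) - 20178 = \frac{18228815}{26592} - 20178 = - \frac{518344561}{26592}$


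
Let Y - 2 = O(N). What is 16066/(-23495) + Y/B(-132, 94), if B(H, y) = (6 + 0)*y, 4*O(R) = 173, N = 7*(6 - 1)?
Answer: -31992301/53004720 ≈ -0.60357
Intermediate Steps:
N = 35 (N = 7*5 = 35)
O(R) = 173/4 (O(R) = (¼)*173 = 173/4)
B(H, y) = 6*y
Y = 181/4 (Y = 2 + 173/4 = 181/4 ≈ 45.250)
16066/(-23495) + Y/B(-132, 94) = 16066/(-23495) + 181/(4*((6*94))) = 16066*(-1/23495) + (181/4)/564 = -16066/23495 + (181/4)*(1/564) = -16066/23495 + 181/2256 = -31992301/53004720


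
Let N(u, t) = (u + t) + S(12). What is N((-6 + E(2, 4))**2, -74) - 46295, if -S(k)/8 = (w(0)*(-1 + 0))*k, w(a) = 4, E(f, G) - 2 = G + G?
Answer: -45969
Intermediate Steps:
E(f, G) = 2 + 2*G (E(f, G) = 2 + (G + G) = 2 + 2*G)
S(k) = 32*k (S(k) = -8*4*(-1 + 0)*k = -8*4*(-1)*k = -(-32)*k = 32*k)
N(u, t) = 384 + t + u (N(u, t) = (u + t) + 32*12 = (t + u) + 384 = 384 + t + u)
N((-6 + E(2, 4))**2, -74) - 46295 = (384 - 74 + (-6 + (2 + 2*4))**2) - 46295 = (384 - 74 + (-6 + (2 + 8))**2) - 46295 = (384 - 74 + (-6 + 10)**2) - 46295 = (384 - 74 + 4**2) - 46295 = (384 - 74 + 16) - 46295 = 326 - 46295 = -45969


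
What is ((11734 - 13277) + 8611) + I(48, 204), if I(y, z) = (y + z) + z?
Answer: 7524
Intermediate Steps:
I(y, z) = y + 2*z
((11734 - 13277) + 8611) + I(48, 204) = ((11734 - 13277) + 8611) + (48 + 2*204) = (-1543 + 8611) + (48 + 408) = 7068 + 456 = 7524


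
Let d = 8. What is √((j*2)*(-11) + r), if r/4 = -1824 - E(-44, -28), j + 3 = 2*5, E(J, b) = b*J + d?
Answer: I*√12410 ≈ 111.4*I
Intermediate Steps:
E(J, b) = 8 + J*b (E(J, b) = b*J + 8 = J*b + 8 = 8 + J*b)
j = 7 (j = -3 + 2*5 = -3 + 10 = 7)
r = -12256 (r = 4*(-1824 - (8 - 44*(-28))) = 4*(-1824 - (8 + 1232)) = 4*(-1824 - 1*1240) = 4*(-1824 - 1240) = 4*(-3064) = -12256)
√((j*2)*(-11) + r) = √((7*2)*(-11) - 12256) = √(14*(-11) - 12256) = √(-154 - 12256) = √(-12410) = I*√12410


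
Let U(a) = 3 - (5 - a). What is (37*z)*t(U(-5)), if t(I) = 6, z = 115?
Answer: 25530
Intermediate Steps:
U(a) = -2 + a (U(a) = 3 + (-5 + a) = -2 + a)
(37*z)*t(U(-5)) = (37*115)*6 = 4255*6 = 25530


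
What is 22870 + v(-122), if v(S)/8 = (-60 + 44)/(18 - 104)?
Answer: 983474/43 ≈ 22872.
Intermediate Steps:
v(S) = 64/43 (v(S) = 8*((-60 + 44)/(18 - 104)) = 8*(-16/(-86)) = 8*(-16*(-1/86)) = 8*(8/43) = 64/43)
22870 + v(-122) = 22870 + 64/43 = 983474/43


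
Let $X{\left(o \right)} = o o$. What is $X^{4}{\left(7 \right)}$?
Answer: $5764801$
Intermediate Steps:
$X{\left(o \right)} = o^{2}$
$X^{4}{\left(7 \right)} = \left(7^{2}\right)^{4} = 49^{4} = 5764801$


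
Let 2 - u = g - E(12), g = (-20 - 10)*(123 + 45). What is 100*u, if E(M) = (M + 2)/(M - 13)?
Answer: 502800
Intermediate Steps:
E(M) = (2 + M)/(-13 + M)
g = -5040 (g = -30*168 = -5040)
u = 5028 (u = 2 - (-5040 - (2 + 12)/(-13 + 12)) = 2 - (-5040 - 14/(-1)) = 2 - (-5040 - (-1)*14) = 2 - (-5040 - 1*(-14)) = 2 - (-5040 + 14) = 2 - 1*(-5026) = 2 + 5026 = 5028)
100*u = 100*5028 = 502800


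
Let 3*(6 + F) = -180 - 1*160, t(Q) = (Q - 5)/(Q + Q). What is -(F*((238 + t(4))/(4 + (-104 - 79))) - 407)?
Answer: 2981/12 ≈ 248.42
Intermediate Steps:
t(Q) = (-5 + Q)/(2*Q) (t(Q) = (-5 + Q)/((2*Q)) = (-5 + Q)*(1/(2*Q)) = (-5 + Q)/(2*Q))
F = -358/3 (F = -6 + (-180 - 1*160)/3 = -6 + (-180 - 160)/3 = -6 + (1/3)*(-340) = -6 - 340/3 = -358/3 ≈ -119.33)
-(F*((238 + t(4))/(4 + (-104 - 79))) - 407) = -(-358*(238 + (1/2)*(-5 + 4)/4)/(3*(4 + (-104 - 79))) - 407) = -(-358*(238 + (1/2)*(1/4)*(-1))/(3*(4 - 183)) - 407) = -(-358*(238 - 1/8)/(3*(-179)) - 407) = -(-340637*(-1)/(12*179) - 407) = -(-358/3*(-1903/1432) - 407) = -(1903/12 - 407) = -1*(-2981/12) = 2981/12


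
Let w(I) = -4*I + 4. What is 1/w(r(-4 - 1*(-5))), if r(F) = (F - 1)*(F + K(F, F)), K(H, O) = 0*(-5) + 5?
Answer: 1/4 ≈ 0.25000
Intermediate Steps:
K(H, O) = 5 (K(H, O) = 0 + 5 = 5)
r(F) = (-1 + F)*(5 + F) (r(F) = (F - 1)*(F + 5) = (-1 + F)*(5 + F))
w(I) = 4 - 4*I
1/w(r(-4 - 1*(-5))) = 1/(4 - 4*(-5 + (-4 - 1*(-5))**2 + 4*(-4 - 1*(-5)))) = 1/(4 - 4*(-5 + (-4 + 5)**2 + 4*(-4 + 5))) = 1/(4 - 4*(-5 + 1**2 + 4*1)) = 1/(4 - 4*(-5 + 1 + 4)) = 1/(4 - 4*0) = 1/(4 + 0) = 1/4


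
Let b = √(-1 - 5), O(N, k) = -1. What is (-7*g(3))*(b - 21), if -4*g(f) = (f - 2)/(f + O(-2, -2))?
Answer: -147/8 + 7*I*√6/8 ≈ -18.375 + 2.1433*I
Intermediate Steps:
b = I*√6 (b = √(-6) = I*√6 ≈ 2.4495*I)
g(f) = -(-2 + f)/(4*(-1 + f)) (g(f) = -(f - 2)/(4*(f - 1)) = -(-2 + f)/(4*(-1 + f)))
(-7*g(3))*(b - 21) = (-7*(2 - 1*3)/(4*(-1 + 3)))*(I*√6 - 21) = (-7*(2 - 3)/(4*2))*(-21 + I*√6) = (-7*(-1)/(4*2))*(-21 + I*√6) = (-7*(-⅛))*(-21 + I*√6) = 7*(-21 + I*√6)/8 = -147/8 + 7*I*√6/8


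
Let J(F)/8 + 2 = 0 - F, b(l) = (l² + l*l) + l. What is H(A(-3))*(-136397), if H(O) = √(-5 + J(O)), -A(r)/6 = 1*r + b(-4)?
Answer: -409191*√131 ≈ -4.6834e+6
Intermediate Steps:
b(l) = l + 2*l² (b(l) = (l² + l²) + l = 2*l² + l = l + 2*l²)
J(F) = -16 - 8*F (J(F) = -16 + 8*(0 - F) = -16 + 8*(-F) = -16 - 8*F)
A(r) = -168 - 6*r (A(r) = -6*(1*r - 4*(1 + 2*(-4))) = -6*(r - 4*(1 - 8)) = -6*(r - 4*(-7)) = -6*(r + 28) = -6*(28 + r) = -168 - 6*r)
H(O) = √(-21 - 8*O) (H(O) = √(-5 + (-16 - 8*O)) = √(-21 - 8*O))
H(A(-3))*(-136397) = √(-21 - 8*(-168 - 6*(-3)))*(-136397) = √(-21 - 8*(-168 + 18))*(-136397) = √(-21 - 8*(-150))*(-136397) = √(-21 + 1200)*(-136397) = √1179*(-136397) = (3*√131)*(-136397) = -409191*√131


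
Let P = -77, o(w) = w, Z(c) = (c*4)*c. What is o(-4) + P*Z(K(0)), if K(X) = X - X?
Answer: -4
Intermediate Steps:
K(X) = 0
Z(c) = 4*c² (Z(c) = (4*c)*c = 4*c²)
o(-4) + P*Z(K(0)) = -4 - 308*0² = -4 - 308*0 = -4 - 77*0 = -4 + 0 = -4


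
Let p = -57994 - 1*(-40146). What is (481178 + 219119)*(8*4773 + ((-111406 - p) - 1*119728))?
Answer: -122623405294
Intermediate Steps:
p = -17848 (p = -57994 + 40146 = -17848)
(481178 + 219119)*(8*4773 + ((-111406 - p) - 1*119728)) = (481178 + 219119)*(8*4773 + ((-111406 - 1*(-17848)) - 1*119728)) = 700297*(38184 + ((-111406 + 17848) - 119728)) = 700297*(38184 + (-93558 - 119728)) = 700297*(38184 - 213286) = 700297*(-175102) = -122623405294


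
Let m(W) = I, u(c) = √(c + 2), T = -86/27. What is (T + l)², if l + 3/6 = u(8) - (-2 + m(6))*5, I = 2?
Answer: 68761/2916 - 199*√10/27 ≈ 0.27343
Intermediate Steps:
T = -86/27 (T = -86*1/27 = -86/27 ≈ -3.1852)
u(c) = √(2 + c)
m(W) = 2
l = -½ + √10 (l = -½ + (√(2 + 8) - (-2 + 2)*5) = -½ + (√10 - 0*5) = -½ + (√10 - 1*0) = -½ + (√10 + 0) = -½ + √10 ≈ 2.6623)
(T + l)² = (-86/27 + (-½ + √10))² = (-199/54 + √10)²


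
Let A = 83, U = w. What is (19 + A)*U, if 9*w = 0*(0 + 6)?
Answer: 0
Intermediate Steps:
w = 0 (w = (0*(0 + 6))/9 = (0*6)/9 = (1/9)*0 = 0)
U = 0
(19 + A)*U = (19 + 83)*0 = 102*0 = 0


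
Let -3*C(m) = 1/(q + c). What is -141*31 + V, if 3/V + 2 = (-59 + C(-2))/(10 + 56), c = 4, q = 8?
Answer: -30066495/6877 ≈ -4372.0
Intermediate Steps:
C(m) = -1/36 (C(m) = -1/(3*(8 + 4)) = -⅓/12 = -⅓*1/12 = -1/36)
V = -7128/6877 (V = 3/(-2 + (-59 - 1/36)/(10 + 56)) = 3/(-2 - 2125/36/66) = 3/(-2 - 2125/36*1/66) = 3/(-2 - 2125/2376) = 3/(-6877/2376) = 3*(-2376/6877) = -7128/6877 ≈ -1.0365)
-141*31 + V = -141*31 - 7128/6877 = -4371 - 7128/6877 = -30066495/6877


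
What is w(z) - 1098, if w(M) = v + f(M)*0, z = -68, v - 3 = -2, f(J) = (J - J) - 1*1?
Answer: -1097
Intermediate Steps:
f(J) = -1 (f(J) = 0 - 1 = -1)
v = 1 (v = 3 - 2 = 1)
w(M) = 1 (w(M) = 1 - 1*0 = 1 + 0 = 1)
w(z) - 1098 = 1 - 1098 = -1097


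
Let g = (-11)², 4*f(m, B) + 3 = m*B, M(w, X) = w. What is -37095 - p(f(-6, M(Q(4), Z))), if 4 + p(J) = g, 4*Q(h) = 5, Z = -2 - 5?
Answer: -37212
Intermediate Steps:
Z = -7
Q(h) = 5/4 (Q(h) = (¼)*5 = 5/4)
f(m, B) = -¾ + B*m/4 (f(m, B) = -¾ + (m*B)/4 = -¾ + (B*m)/4 = -¾ + B*m/4)
g = 121
p(J) = 117 (p(J) = -4 + 121 = 117)
-37095 - p(f(-6, M(Q(4), Z))) = -37095 - 1*117 = -37095 - 117 = -37212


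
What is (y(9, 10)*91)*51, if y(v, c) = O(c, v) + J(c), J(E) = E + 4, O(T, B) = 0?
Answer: 64974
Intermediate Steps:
J(E) = 4 + E
y(v, c) = 4 + c (y(v, c) = 0 + (4 + c) = 4 + c)
(y(9, 10)*91)*51 = ((4 + 10)*91)*51 = (14*91)*51 = 1274*51 = 64974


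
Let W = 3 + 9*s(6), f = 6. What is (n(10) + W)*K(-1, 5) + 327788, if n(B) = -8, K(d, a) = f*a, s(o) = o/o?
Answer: 327908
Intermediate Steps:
s(o) = 1
K(d, a) = 6*a
W = 12 (W = 3 + 9*1 = 3 + 9 = 12)
(n(10) + W)*K(-1, 5) + 327788 = (-8 + 12)*(6*5) + 327788 = 4*30 + 327788 = 120 + 327788 = 327908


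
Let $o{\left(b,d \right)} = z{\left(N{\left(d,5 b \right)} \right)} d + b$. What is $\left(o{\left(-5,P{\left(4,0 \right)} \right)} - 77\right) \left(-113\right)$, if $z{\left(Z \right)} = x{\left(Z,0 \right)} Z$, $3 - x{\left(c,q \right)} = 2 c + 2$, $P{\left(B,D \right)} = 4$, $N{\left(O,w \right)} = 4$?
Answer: $21922$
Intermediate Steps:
$x{\left(c,q \right)} = 1 - 2 c$ ($x{\left(c,q \right)} = 3 - \left(2 c + 2\right) = 3 - \left(2 + 2 c\right) = 1 - 2 c$)
$z{\left(Z \right)} = Z \left(1 - 2 Z\right)$ ($z{\left(Z \right)} = \left(1 - 2 Z\right) Z = Z \left(1 - 2 Z\right)$)
$o{\left(b,d \right)} = b - 28 d$ ($o{\left(b,d \right)} = 4 \left(1 - 8\right) d + b = 4 \left(-7\right) d + b = - 28 d + b = b - 28 d$)
$\left(o{\left(-5,P{\left(4,0 \right)} \right)} - 77\right) \left(-113\right) = \left(\left(-5 - 112\right) - 77\right) \left(-113\right) = \left(-117 - 77\right) \left(-113\right) = \left(-194\right) \left(-113\right) = 21922$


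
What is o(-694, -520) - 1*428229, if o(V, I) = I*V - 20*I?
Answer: -56949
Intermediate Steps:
o(V, I) = -20*I + I*V
o(-694, -520) - 1*428229 = -520*(-20 - 694) - 1*428229 = -520*(-714) - 428229 = 371280 - 428229 = -56949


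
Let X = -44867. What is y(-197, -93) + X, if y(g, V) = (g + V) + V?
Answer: -45250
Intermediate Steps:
y(g, V) = g + 2*V (y(g, V) = (V + g) + V = g + 2*V)
y(-197, -93) + X = (-197 + 2*(-93)) - 44867 = (-197 - 186) - 44867 = -383 - 44867 = -45250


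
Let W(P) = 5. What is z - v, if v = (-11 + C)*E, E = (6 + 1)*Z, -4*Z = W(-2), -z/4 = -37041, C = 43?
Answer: 148444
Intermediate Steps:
z = 148164 (z = -4*(-37041) = 148164)
Z = -5/4 (Z = -¼*5 = -5/4 ≈ -1.2500)
E = -35/4 (E = (6 + 1)*(-5/4) = 7*(-5/4) = -35/4 ≈ -8.7500)
v = -280 (v = (-11 + 43)*(-35/4) = 32*(-35/4) = -280)
z - v = 148164 - 1*(-280) = 148164 + 280 = 148444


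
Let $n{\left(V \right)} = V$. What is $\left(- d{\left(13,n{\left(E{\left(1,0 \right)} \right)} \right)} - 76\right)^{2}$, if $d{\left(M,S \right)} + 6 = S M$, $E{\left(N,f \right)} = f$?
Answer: $4900$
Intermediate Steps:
$d{\left(M,S \right)} = -6 + M S$ ($d{\left(M,S \right)} = -6 + S M = -6 + M S$)
$\left(- d{\left(13,n{\left(E{\left(1,0 \right)} \right)} \right)} - 76\right)^{2} = \left(- (-6 + 13 \cdot 0) - 76\right)^{2} = \left(- (-6 + 0) - 76\right)^{2} = \left(\left(-1\right) \left(-6\right) - 76\right)^{2} = \left(6 - 76\right)^{2} = \left(-70\right)^{2} = 4900$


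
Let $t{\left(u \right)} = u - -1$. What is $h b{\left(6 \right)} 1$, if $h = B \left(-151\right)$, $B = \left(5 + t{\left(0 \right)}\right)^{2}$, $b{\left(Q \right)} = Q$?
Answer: $-32616$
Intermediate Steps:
$t{\left(u \right)} = 1 + u$ ($t{\left(u \right)} = u + 1 = 1 + u$)
$B = 36$ ($B = \left(5 + \left(1 + 0\right)\right)^{2} = \left(5 + 1\right)^{2} = 6^{2} = 36$)
$h = -5436$ ($h = 36 \left(-151\right) = -5436$)
$h b{\left(6 \right)} 1 = - 5436 \cdot 6 \cdot 1 = \left(-5436\right) 6 = -32616$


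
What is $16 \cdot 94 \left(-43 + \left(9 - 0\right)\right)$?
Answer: $-51136$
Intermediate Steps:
$16 \cdot 94 \left(-43 + \left(9 - 0\right)\right) = 1504 \left(-43 + \left(9 + 0\right)\right) = 1504 \left(-43 + 9\right) = 1504 \left(-34\right) = -51136$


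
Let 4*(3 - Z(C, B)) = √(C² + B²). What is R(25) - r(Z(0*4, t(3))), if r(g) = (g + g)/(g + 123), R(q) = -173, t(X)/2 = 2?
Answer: -21629/125 ≈ -173.03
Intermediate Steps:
t(X) = 4 (t(X) = 2*2 = 4)
Z(C, B) = 3 - √(B² + C²)/4 (Z(C, B) = 3 - √(C² + B²)/4 = 3 - √(B² + C²)/4)
r(g) = 2*g/(123 + g) (r(g) = (2*g)/(123 + g) = 2*g/(123 + g))
R(25) - r(Z(0*4, t(3))) = -173 - 2*(3 - √(4² + (0*4)²)/4)/(123 + (3 - √(4² + (0*4)²)/4)) = -173 - 2*(3 - √(16 + 0²)/4)/(123 + (3 - √(16 + 0²)/4)) = -173 - 2*(3 - √(16 + 0)/4)/(123 + (3 - √(16 + 0)/4)) = -173 - 2*(3 - √16/4)/(123 + (3 - √16/4)) = -173 - 2*(3 - ¼*4)/(123 + (3 - ¼*4)) = -173 - 2*(3 - 1)/(123 + (3 - 1)) = -173 - 2*2/(123 + 2) = -173 - 2*2/125 = -173 - 1*4/125 = -173 - 4/125 = -21629/125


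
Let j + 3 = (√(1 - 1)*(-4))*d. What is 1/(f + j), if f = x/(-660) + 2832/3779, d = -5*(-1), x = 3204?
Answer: -207845/1476768 ≈ -0.14074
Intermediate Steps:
d = 5
f = -853233/207845 (f = 3204/(-660) + 2832/3779 = 3204*(-1/660) + 2832*(1/3779) = -267/55 + 2832/3779 = -853233/207845 ≈ -4.1051)
j = -3 (j = -3 + (√(1 - 1)*(-4))*5 = -3 + (√0*(-4))*5 = -3 + (0*(-4))*5 = -3 + 0*5 = -3 + 0 = -3)
1/(f + j) = 1/(-853233/207845 - 3) = 1/(-1476768/207845) = -207845/1476768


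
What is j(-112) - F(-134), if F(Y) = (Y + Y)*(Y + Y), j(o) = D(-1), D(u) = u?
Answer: -71825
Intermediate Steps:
j(o) = -1
F(Y) = 4*Y² (F(Y) = (2*Y)*(2*Y) = 4*Y²)
j(-112) - F(-134) = -1 - 4*(-134)² = -1 - 4*17956 = -1 - 1*71824 = -1 - 71824 = -71825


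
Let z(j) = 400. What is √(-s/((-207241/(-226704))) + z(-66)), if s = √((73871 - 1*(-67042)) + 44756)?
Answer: 4*√(1073720802025 - 2936397729*√185669)/207241 ≈ 8.4475*I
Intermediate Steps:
s = √185669 (s = √((73871 + 67042) + 44756) = √(140913 + 44756) = √185669 ≈ 430.89)
√(-s/((-207241/(-226704))) + z(-66)) = √(-√185669/((-207241/(-226704))) + 400) = √(-√185669/((-207241*(-1/226704))) + 400) = √(-√185669/207241/226704 + 400) = √(-√185669*226704/207241 + 400) = √(-226704*√185669/207241 + 400) = √(400 - 226704*√185669/207241)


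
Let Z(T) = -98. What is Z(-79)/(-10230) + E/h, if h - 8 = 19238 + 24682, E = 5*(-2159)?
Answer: -3121409/13217160 ≈ -0.23616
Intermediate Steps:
E = -10795
h = 43928 (h = 8 + (19238 + 24682) = 8 + 43920 = 43928)
Z(-79)/(-10230) + E/h = -98/(-10230) - 10795/43928 = -98*(-1/10230) - 10795*1/43928 = 49/5115 - 635/2584 = -3121409/13217160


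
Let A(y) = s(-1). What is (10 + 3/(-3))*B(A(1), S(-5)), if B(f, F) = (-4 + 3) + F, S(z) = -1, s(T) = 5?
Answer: -18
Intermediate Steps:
A(y) = 5
B(f, F) = -1 + F
(10 + 3/(-3))*B(A(1), S(-5)) = (10 + 3/(-3))*(-1 - 1) = (10 + 3*(-1/3))*(-2) = (10 - 1)*(-2) = 9*(-2) = -18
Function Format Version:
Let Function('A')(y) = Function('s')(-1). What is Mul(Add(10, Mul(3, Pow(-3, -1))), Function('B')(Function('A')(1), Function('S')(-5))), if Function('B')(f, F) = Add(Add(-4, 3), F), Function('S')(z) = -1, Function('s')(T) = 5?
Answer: -18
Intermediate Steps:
Function('A')(y) = 5
Function('B')(f, F) = Add(-1, F)
Mul(Add(10, Mul(3, Pow(-3, -1))), Function('B')(Function('A')(1), Function('S')(-5))) = Mul(Add(10, Mul(3, Pow(-3, -1))), Add(-1, -1)) = Mul(Add(10, Mul(3, Rational(-1, 3))), -2) = Mul(Add(10, -1), -2) = Mul(9, -2) = -18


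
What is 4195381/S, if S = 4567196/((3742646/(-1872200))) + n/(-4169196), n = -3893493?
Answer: -10910664968424541116/5941591301039938787 ≈ -1.8363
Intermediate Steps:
S = -5941591301039938787/2600637455436 (S = 4567196/((3742646/(-1872200))) - 3893493/(-4169196) = 4567196/((3742646*(-1/1872200))) - 3893493*(-1/4169196) = 4567196/(-1871323/936100) + 1297831/1389732 = 4567196*(-936100/1871323) + 1297831/1389732 = -4275352175600/1871323 + 1297831/1389732 = -5941591301039938787/2600637455436 ≈ -2.2847e+6)
4195381/S = 4195381/(-5941591301039938787/2600637455436) = 4195381*(-2600637455436/5941591301039938787) = -10910664968424541116/5941591301039938787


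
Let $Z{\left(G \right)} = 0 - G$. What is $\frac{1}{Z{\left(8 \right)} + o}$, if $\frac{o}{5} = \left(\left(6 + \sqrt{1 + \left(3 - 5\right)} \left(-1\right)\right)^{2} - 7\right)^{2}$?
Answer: $\frac{19}{127848} + \frac{5 i}{31962} \approx 0.00014861 + 0.00015644 i$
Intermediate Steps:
$Z{\left(G \right)} = - G$
$o = 5 \left(-7 + \left(6 - i\right)^{2}\right)^{2}$ ($o = 5 \left(\left(6 + \sqrt{1 + \left(3 - 5\right)} \left(-1\right)\right)^{2} - 7\right)^{2} = 5 \left(\left(6 + \sqrt{1 - 2} \left(-1\right)\right)^{2} - 7\right)^{2} = 5 \left(\left(6 + \sqrt{-1} \left(-1\right)\right)^{2} - 7\right)^{2} = 5 \left(\left(6 + i \left(-1\right)\right)^{2} - 7\right)^{2} = 5 \left(\left(6 - i\right)^{2} - 7\right)^{2} = 5 \left(-7 + \left(6 - i\right)^{2}\right)^{2} \approx 3200.0 - 3360.0 i$)
$\frac{1}{Z{\left(8 \right)} + o} = \frac{1}{\left(-1\right) 8 + \left(3200 - 3360 i\right)} = \frac{1}{-8 + \left(3200 - 3360 i\right)} = \frac{1}{3192 - 3360 i} = \frac{3192 + 3360 i}{21478464}$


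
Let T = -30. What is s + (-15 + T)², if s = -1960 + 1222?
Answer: 1287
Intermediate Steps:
s = -738
s + (-15 + T)² = -738 + (-15 - 30)² = -738 + (-45)² = -738 + 2025 = 1287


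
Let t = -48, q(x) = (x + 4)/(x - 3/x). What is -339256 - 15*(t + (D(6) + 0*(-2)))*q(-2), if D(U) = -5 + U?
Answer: -342076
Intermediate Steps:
q(x) = (4 + x)/(x - 3/x)
-339256 - 15*(t + (D(6) + 0*(-2)))*q(-2) = -339256 - 15*(-48 + ((-5 + 6) + 0*(-2)))*(-2*(4 - 2)/(-3 + (-2)²)) = -339256 - 15*(-48 + (1 + 0))*(-2*2/(-3 + 4)) = -339256 - 15*(-48 + 1)*(-2*2/1) = -339256 - 15*(-(-94)*2) = -339256 - 15*(-47*(-4)) = -339256 - 15*188 = -339256 - 1*2820 = -339256 - 2820 = -342076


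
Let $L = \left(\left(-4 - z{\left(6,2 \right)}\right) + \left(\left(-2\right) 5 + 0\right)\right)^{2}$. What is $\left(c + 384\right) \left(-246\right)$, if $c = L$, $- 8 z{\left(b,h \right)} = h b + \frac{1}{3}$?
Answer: $- \frac{12733985}{96} \approx -1.3265 \cdot 10^{5}$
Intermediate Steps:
$z{\left(b,h \right)} = - \frac{1}{24} - \frac{b h}{8}$ ($z{\left(b,h \right)} = - \frac{h b + \frac{1}{3}}{8} = - \frac{b h + \frac{1}{3}}{8} = - \frac{\frac{1}{3} + b h}{8} = - \frac{1}{24} - \frac{b h}{8}$)
$L = \frac{89401}{576}$ ($L = \left(\left(-4 - \left(- \frac{1}{24} - \frac{3}{4} \cdot 2\right)\right) + \left(\left(-2\right) 5 + 0\right)\right)^{2} = \left(\left(-4 - \left(- \frac{1}{24} - \frac{3}{2}\right)\right) + \left(-10 + 0\right)\right)^{2} = \left(\left(-4 - - \frac{37}{24}\right) - 10\right)^{2} = \left(\left(-4 + \frac{37}{24}\right) - 10\right)^{2} = \left(- \frac{59}{24} - 10\right)^{2} = \left(- \frac{299}{24}\right)^{2} = \frac{89401}{576} \approx 155.21$)
$c = \frac{89401}{576} \approx 155.21$
$\left(c + 384\right) \left(-246\right) = \left(\frac{89401}{576} + 384\right) \left(-246\right) = \frac{310585}{576} \left(-246\right) = - \frac{12733985}{96}$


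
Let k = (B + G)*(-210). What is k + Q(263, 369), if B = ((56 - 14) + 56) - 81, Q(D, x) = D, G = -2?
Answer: -2887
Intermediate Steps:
B = 17 (B = (42 + 56) - 81 = 98 - 81 = 17)
k = -3150 (k = (17 - 2)*(-210) = 15*(-210) = -3150)
k + Q(263, 369) = -3150 + 263 = -2887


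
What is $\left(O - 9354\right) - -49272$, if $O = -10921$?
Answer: $28997$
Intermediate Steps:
$\left(O - 9354\right) - -49272 = \left(-10921 - 9354\right) - -49272 = \left(-10921 - 9354\right) + 49272 = -20275 + 49272 = 28997$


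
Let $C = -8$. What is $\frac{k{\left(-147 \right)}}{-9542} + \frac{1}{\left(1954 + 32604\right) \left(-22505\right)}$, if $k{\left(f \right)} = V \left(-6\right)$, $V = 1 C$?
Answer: $- \frac{18665471731}{3710539286090} \approx -0.0050304$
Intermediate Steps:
$V = -8$ ($V = 1 \left(-8\right) = -8$)
$k{\left(f \right)} = 48$ ($k{\left(f \right)} = \left(-8\right) \left(-6\right) = 48$)
$\frac{k{\left(-147 \right)}}{-9542} + \frac{1}{\left(1954 + 32604\right) \left(-22505\right)} = \frac{48}{-9542} + \frac{1}{\left(1954 + 32604\right) \left(-22505\right)} = 48 \left(- \frac{1}{9542}\right) + \frac{1}{34558} \left(- \frac{1}{22505}\right) = - \frac{24}{4771} + \frac{1}{34558} \left(- \frac{1}{22505}\right) = - \frac{24}{4771} - \frac{1}{777727790} = - \frac{18665471731}{3710539286090}$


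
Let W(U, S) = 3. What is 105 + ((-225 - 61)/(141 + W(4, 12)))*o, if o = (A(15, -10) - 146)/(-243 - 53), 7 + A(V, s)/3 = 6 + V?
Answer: 277861/2664 ≈ 104.30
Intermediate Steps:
A(V, s) = -3 + 3*V (A(V, s) = -21 + 3*(6 + V) = -21 + (18 + 3*V) = -3 + 3*V)
o = 13/37 (o = ((-3 + 3*15) - 146)/(-243 - 53) = ((-3 + 45) - 146)/(-296) = (42 - 146)*(-1/296) = -104*(-1/296) = 13/37 ≈ 0.35135)
105 + ((-225 - 61)/(141 + W(4, 12)))*o = 105 + ((-225 - 61)/(141 + 3))*(13/37) = 105 - 286/144*(13/37) = 105 - 286*1/144*(13/37) = 105 - 143/72*13/37 = 105 - 1859/2664 = 277861/2664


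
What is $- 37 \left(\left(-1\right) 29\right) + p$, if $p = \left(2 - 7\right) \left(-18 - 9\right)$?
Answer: $1208$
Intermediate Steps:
$p = 135$ ($p = \left(-5\right) \left(-27\right) = 135$)
$- 37 \left(\left(-1\right) 29\right) + p = - 37 \left(\left(-1\right) 29\right) + 135 = \left(-37\right) \left(-29\right) + 135 = 1073 + 135 = 1208$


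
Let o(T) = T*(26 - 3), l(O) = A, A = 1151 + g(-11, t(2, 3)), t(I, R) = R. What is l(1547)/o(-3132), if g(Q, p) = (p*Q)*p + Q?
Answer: -347/24012 ≈ -0.014451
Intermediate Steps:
g(Q, p) = Q + Q*p**2 (g(Q, p) = (Q*p)*p + Q = Q*p**2 + Q = Q + Q*p**2)
A = 1041 (A = 1151 - 11*(1 + 3**2) = 1151 - 11*(1 + 9) = 1151 - 11*10 = 1151 - 110 = 1041)
l(O) = 1041
o(T) = 23*T (o(T) = T*23 = 23*T)
l(1547)/o(-3132) = 1041/((23*(-3132))) = 1041/(-72036) = 1041*(-1/72036) = -347/24012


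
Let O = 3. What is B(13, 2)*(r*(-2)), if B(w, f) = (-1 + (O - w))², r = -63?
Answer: 15246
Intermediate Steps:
B(w, f) = (2 - w)² (B(w, f) = (-1 + (3 - w))² = (2 - w)²)
B(13, 2)*(r*(-2)) = (-2 + 13)²*(-63*(-2)) = 11²*126 = 121*126 = 15246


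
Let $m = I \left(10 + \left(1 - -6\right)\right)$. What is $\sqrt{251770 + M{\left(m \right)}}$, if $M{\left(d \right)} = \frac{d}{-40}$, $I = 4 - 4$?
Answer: $\sqrt{251770} \approx 501.77$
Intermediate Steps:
$I = 0$ ($I = 4 - 4 = 0$)
$m = 0$ ($m = 0 \left(10 + \left(1 - -6\right)\right) = 0 \left(10 + \left(1 + 6\right)\right) = 0 \left(10 + 7\right) = 0 \cdot 17 = 0$)
$M{\left(d \right)} = - \frac{d}{40}$ ($M{\left(d \right)} = d \left(- \frac{1}{40}\right) = - \frac{d}{40}$)
$\sqrt{251770 + M{\left(m \right)}} = \sqrt{251770 - 0} = \sqrt{251770 + 0} = \sqrt{251770}$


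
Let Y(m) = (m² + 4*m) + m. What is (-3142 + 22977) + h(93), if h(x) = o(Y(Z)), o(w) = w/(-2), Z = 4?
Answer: 19817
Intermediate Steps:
Y(m) = m² + 5*m
o(w) = -w/2 (o(w) = w*(-½) = -w/2)
h(x) = -18 (h(x) = -2*(5 + 4) = -2*9 = -½*36 = -18)
(-3142 + 22977) + h(93) = (-3142 + 22977) - 18 = 19835 - 18 = 19817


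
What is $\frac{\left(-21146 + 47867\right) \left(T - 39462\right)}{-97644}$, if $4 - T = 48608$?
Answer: $\frac{392201931}{16274} \approx 24100.0$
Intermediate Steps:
$T = -48604$ ($T = 4 - 48608 = -48604$)
$\frac{\left(-21146 + 47867\right) \left(T - 39462\right)}{-97644} = \frac{\left(-21146 + 47867\right) \left(-48604 - 39462\right)}{-97644} = 26721 \left(-88066\right) \left(- \frac{1}{97644}\right) = \left(-2353211586\right) \left(- \frac{1}{97644}\right) = \frac{392201931}{16274}$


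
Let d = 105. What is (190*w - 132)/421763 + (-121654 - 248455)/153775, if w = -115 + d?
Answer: -156410752967/64856605325 ≈ -2.4116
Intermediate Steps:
w = -10 (w = -115 + 105 = -10)
(190*w - 132)/421763 + (-121654 - 248455)/153775 = (190*(-10) - 132)/421763 + (-121654 - 248455)/153775 = (-1900 - 132)*(1/421763) - 370109*1/153775 = -2032*1/421763 - 370109/153775 = -2032/421763 - 370109/153775 = -156410752967/64856605325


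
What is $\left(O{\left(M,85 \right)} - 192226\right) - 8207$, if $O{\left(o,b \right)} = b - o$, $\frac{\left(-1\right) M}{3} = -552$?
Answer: $-202004$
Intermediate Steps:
$M = 1656$ ($M = \left(-3\right) \left(-552\right) = 1656$)
$\left(O{\left(M,85 \right)} - 192226\right) - 8207 = \left(\left(85 - 1656\right) - 192226\right) - 8207 = \left(-1571 - 192226\right) - 8207 = -193797 - 8207 = -202004$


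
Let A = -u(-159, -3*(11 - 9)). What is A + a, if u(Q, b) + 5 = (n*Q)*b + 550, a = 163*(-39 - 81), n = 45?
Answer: -63035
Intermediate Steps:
a = -19560 (a = 163*(-120) = -19560)
u(Q, b) = 545 + 45*Q*b (u(Q, b) = -5 + ((45*Q)*b + 550) = -5 + (45*Q*b + 550) = -5 + (550 + 45*Q*b) = 545 + 45*Q*b)
A = -43475 (A = -(545 + 45*(-159)*(-3*(11 - 9))) = -(545 + 45*(-159)*(-3*2)) = -(545 + 45*(-159)*(-6)) = -(545 + 42930) = -1*43475 = -43475)
A + a = -43475 - 19560 = -63035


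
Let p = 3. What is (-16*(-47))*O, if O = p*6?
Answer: 13536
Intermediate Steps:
O = 18 (O = 3*6 = 18)
(-16*(-47))*O = -16*(-47)*18 = 752*18 = 13536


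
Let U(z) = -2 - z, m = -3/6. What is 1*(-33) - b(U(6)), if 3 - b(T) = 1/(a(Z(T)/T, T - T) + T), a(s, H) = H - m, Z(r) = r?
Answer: -542/15 ≈ -36.133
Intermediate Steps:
m = -1/2 (m = -3*1/6 = -1/2 ≈ -0.50000)
a(s, H) = 1/2 + H (a(s, H) = H - 1*(-1/2) = H + 1/2 = 1/2 + H)
b(T) = 3 - 1/(1/2 + T) (b(T) = 3 - 1/((1/2 + (T - T)) + T) = 3 - 1/((1/2 + 0) + T) = 3 - 1/(1/2 + T))
1*(-33) - b(U(6)) = 1*(-33) - (1 + 6*(-2 - 1*6))/(1 + 2*(-2 - 1*6)) = -33 - (1 + 6*(-2 - 6))/(1 + 2*(-2 - 6)) = -33 - (1 + 6*(-8))/(1 + 2*(-8)) = -33 - (1 - 48)/(1 - 16) = -33 - (-47)/(-15) = -33 - (-1)*(-47)/15 = -33 - 1*47/15 = -33 - 47/15 = -542/15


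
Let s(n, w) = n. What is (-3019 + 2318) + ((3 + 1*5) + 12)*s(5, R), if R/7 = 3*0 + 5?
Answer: -601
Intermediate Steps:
R = 35 (R = 7*(3*0 + 5) = 7*(0 + 5) = 7*5 = 35)
(-3019 + 2318) + ((3 + 1*5) + 12)*s(5, R) = (-3019 + 2318) + ((3 + 1*5) + 12)*5 = -701 + ((3 + 5) + 12)*5 = -701 + (8 + 12)*5 = -701 + 20*5 = -701 + 100 = -601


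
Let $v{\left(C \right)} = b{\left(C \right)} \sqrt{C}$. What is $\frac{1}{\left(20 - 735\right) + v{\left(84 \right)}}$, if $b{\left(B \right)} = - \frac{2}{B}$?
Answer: $- \frac{15015}{10735724} + \frac{\sqrt{21}}{10735724} \approx -0.0013982$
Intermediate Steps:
$v{\left(C \right)} = - \frac{2}{\sqrt{C}}$ ($v{\left(C \right)} = - \frac{2}{C} \sqrt{C} = - \frac{2}{\sqrt{C}}$)
$\frac{1}{\left(20 - 735\right) + v{\left(84 \right)}} = \frac{1}{\left(20 - 735\right) - \frac{2}{2 \sqrt{21}}} = \frac{1}{\left(20 - 735\right) - 2 \frac{\sqrt{21}}{42}} = \frac{1}{-715 - \frac{\sqrt{21}}{21}}$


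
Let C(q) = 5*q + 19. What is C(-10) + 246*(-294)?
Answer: -72355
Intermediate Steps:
C(q) = 19 + 5*q
C(-10) + 246*(-294) = (19 + 5*(-10)) + 246*(-294) = (19 - 50) - 72324 = -31 - 72324 = -72355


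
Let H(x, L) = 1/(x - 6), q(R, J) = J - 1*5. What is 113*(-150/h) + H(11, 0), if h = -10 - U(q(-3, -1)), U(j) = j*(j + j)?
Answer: 42416/205 ≈ 206.91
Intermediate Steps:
q(R, J) = -5 + J (q(R, J) = J - 5 = -5 + J)
U(j) = 2*j² (U(j) = j*(2*j) = 2*j²)
h = -82 (h = -10 - 2*(-5 - 1)² = -10 - 2*(-6)² = -10 - 2*36 = -10 - 1*72 = -10 - 72 = -82)
H(x, L) = 1/(-6 + x)
113*(-150/h) + H(11, 0) = 113*(-150/(-82)) + 1/(-6 + 11) = 113*(-150*(-1/82)) + 1/5 = 113*(75/41) + ⅕ = 8475/41 + ⅕ = 42416/205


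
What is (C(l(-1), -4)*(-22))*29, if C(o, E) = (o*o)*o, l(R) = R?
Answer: 638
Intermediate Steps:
C(o, E) = o³ (C(o, E) = o²*o = o³)
(C(l(-1), -4)*(-22))*29 = ((-1)³*(-22))*29 = -1*(-22)*29 = 22*29 = 638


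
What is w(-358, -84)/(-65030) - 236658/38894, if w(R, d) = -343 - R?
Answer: -1539045315/252927682 ≈ -6.0849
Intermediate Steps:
w(-358, -84)/(-65030) - 236658/38894 = (-343 - 1*(-358))/(-65030) - 236658/38894 = (-343 + 358)*(-1/65030) - 236658*1/38894 = 15*(-1/65030) - 118329/19447 = -3/13006 - 118329/19447 = -1539045315/252927682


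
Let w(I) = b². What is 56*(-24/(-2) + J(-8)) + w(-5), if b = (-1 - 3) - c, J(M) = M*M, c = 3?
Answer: 4305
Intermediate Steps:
J(M) = M²
b = -7 (b = (-1 - 3) - 1*3 = -4 - 3 = -7)
w(I) = 49 (w(I) = (-7)² = 49)
56*(-24/(-2) + J(-8)) + w(-5) = 56*(-24/(-2) + (-8)²) + 49 = 56*(-24*(-½) + 64) + 49 = 56*(12 + 64) + 49 = 56*76 + 49 = 4256 + 49 = 4305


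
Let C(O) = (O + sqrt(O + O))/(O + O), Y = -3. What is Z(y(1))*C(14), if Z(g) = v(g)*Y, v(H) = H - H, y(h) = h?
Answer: 0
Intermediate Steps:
v(H) = 0
C(O) = (O + sqrt(2)*sqrt(O))/(2*O) (C(O) = (O + sqrt(2*O))/((2*O)) = (O + sqrt(2)*sqrt(O))*(1/(2*O)) = (O + sqrt(2)*sqrt(O))/(2*O))
Z(g) = 0 (Z(g) = 0*(-3) = 0)
Z(y(1))*C(14) = 0*(1/2 + sqrt(2)/(2*sqrt(14))) = 0*(1/2 + sqrt(2)*(sqrt(14)/14)/2) = 0*(1/2 + sqrt(7)/14) = 0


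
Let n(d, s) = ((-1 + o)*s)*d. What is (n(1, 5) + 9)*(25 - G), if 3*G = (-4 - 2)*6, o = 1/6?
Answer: 1073/6 ≈ 178.83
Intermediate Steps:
o = ⅙ ≈ 0.16667
G = -12 (G = ((-4 - 2)*6)/3 = (-6*6)/3 = (⅓)*(-36) = -12)
n(d, s) = -5*d*s/6 (n(d, s) = ((-1 + ⅙)*s)*d = (-5*s/6)*d = -5*d*s/6)
(n(1, 5) + 9)*(25 - G) = (-⅚*1*5 + 9)*(25 - 1*(-12)) = (-25/6 + 9)*(25 + 12) = (29/6)*37 = 1073/6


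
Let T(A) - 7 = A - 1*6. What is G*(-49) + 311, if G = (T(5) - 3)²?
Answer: -130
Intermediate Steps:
T(A) = 1 + A (T(A) = 7 + (A - 1*6) = 7 + (A - 6) = 7 + (-6 + A) = 1 + A)
G = 9 (G = ((1 + 5) - 3)² = (6 - 3)² = 3² = 9)
G*(-49) + 311 = 9*(-49) + 311 = -441 + 311 = -130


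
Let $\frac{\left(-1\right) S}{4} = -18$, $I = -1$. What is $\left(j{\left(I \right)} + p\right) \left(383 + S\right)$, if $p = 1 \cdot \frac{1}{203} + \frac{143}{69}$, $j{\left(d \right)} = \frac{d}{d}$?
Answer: $\frac{2801825}{2001} \approx 1400.2$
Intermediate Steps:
$j{\left(d \right)} = 1$
$S = 72$ ($S = \left(-4\right) \left(-18\right) = 72$)
$p = \frac{29098}{14007}$ ($p = 1 \cdot \frac{1}{203} + 143 \cdot \frac{1}{69} = \frac{1}{203} + \frac{143}{69} = \frac{29098}{14007} \approx 2.0774$)
$\left(j{\left(I \right)} + p\right) \left(383 + S\right) = \left(1 + \frac{29098}{14007}\right) \left(383 + 72\right) = \frac{43105}{14007} \cdot 455 = \frac{2801825}{2001}$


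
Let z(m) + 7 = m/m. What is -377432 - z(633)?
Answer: -377426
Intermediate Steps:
z(m) = -6 (z(m) = -7 + m/m = -7 + 1 = -6)
-377432 - z(633) = -377432 - 1*(-6) = -377432 + 6 = -377426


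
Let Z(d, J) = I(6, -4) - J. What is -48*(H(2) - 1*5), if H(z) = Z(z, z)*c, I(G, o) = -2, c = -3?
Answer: -336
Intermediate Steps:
Z(d, J) = -2 - J
H(z) = 6 + 3*z (H(z) = (-2 - z)*(-3) = 6 + 3*z)
-48*(H(2) - 1*5) = -48*((6 + 3*2) - 1*5) = -48*((6 + 6) - 5) = -48*(12 - 5) = -48*7 = -336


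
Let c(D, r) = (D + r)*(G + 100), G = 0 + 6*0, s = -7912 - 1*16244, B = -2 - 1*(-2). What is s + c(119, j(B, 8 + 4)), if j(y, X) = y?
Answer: -12256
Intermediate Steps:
B = 0 (B = -2 + 2 = 0)
s = -24156 (s = -7912 - 16244 = -24156)
G = 0 (G = 0 + 0 = 0)
c(D, r) = 100*D + 100*r (c(D, r) = (D + r)*(0 + 100) = (D + r)*100 = 100*D + 100*r)
s + c(119, j(B, 8 + 4)) = -24156 + (100*119 + 100*0) = -24156 + (11900 + 0) = -24156 + 11900 = -12256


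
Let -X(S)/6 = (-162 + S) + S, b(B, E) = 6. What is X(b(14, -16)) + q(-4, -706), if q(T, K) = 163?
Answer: 1063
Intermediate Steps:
X(S) = 972 - 12*S (X(S) = -6*((-162 + S) + S) = -6*(-162 + 2*S) = 972 - 12*S)
X(b(14, -16)) + q(-4, -706) = (972 - 12*6) + 163 = (972 - 72) + 163 = 900 + 163 = 1063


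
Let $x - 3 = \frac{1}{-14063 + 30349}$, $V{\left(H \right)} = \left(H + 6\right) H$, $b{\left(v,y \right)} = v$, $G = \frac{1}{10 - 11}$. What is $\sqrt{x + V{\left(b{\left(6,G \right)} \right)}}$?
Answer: $\frac{\sqrt{19892550986}}{16286} \approx 8.6603$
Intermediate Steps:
$G = -1$ ($G = \frac{1}{-1} = -1$)
$V{\left(H \right)} = H \left(6 + H\right)$ ($V{\left(H \right)} = \left(6 + H\right) H = H \left(6 + H\right)$)
$x = \frac{48859}{16286}$ ($x = 3 + \frac{1}{-14063 + 30349} = 3 + \frac{1}{16286} = \frac{48859}{16286} \approx 3.0001$)
$\sqrt{x + V{\left(b{\left(6,G \right)} \right)}} = \sqrt{\frac{48859}{16286} + 6 \left(6 + 6\right)} = \sqrt{\frac{48859}{16286} + 6 \cdot 12} = \sqrt{\frac{48859}{16286} + 72} = \sqrt{\frac{1221451}{16286}} = \frac{\sqrt{19892550986}}{16286}$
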